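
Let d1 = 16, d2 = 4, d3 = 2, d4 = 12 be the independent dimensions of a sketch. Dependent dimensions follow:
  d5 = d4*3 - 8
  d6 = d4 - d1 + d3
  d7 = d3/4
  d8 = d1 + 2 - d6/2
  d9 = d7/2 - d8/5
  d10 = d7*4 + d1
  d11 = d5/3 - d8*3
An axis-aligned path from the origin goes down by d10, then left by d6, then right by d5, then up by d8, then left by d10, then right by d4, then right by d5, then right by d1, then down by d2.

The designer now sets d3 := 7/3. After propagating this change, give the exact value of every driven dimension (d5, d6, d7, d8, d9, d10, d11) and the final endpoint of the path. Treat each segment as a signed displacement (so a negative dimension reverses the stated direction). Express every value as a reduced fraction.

d5 = 28
d6 = -5/3
d7 = 7/12
d8 = 113/6
d9 = -139/40
d10 = 55/3
d11 = -283/6
endpoint = (202/3, -7/2)

Apply edit: d3 := 7/3
  d5 = d4*3 - 8 = 28
  d6 = d4 - d1 + d3 = -5/3
  d7 = d3/4 = 7/12
  d8 = d1 + 2 - d6/2 = 113/6
  d9 = d7/2 - d8/5 = -139/40
  d10 = d7*4 + d1 = 55/3
  d11 = d5/3 - d8*3 = -283/6
Walk from origin (0, 0):
  seg 1: down by d10 = 55/3 → (0, -55/3)
  seg 2: left by d6 = -5/3 → (5/3, -55/3)
  seg 3: right by d5 = 28 → (89/3, -55/3)
  seg 4: up by d8 = 113/6 → (89/3, 1/2)
  seg 5: left by d10 = 55/3 → (34/3, 1/2)
  seg 6: right by d4 = 12 → (70/3, 1/2)
  seg 7: right by d5 = 28 → (154/3, 1/2)
  seg 8: right by d1 = 16 → (202/3, 1/2)
  seg 9: down by d2 = 4 → (202/3, -7/2)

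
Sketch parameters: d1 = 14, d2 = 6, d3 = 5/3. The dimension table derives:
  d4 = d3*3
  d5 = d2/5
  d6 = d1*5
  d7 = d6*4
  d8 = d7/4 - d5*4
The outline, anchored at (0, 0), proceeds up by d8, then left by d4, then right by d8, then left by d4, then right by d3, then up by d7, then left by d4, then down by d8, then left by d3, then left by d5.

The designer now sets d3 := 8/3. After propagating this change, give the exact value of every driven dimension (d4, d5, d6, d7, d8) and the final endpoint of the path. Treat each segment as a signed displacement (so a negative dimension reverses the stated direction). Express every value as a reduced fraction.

d4 = 8
d5 = 6/5
d6 = 70
d7 = 280
d8 = 326/5
endpoint = (40, 280)

Apply edit: d3 := 8/3
  d4 = d3*3 = 8
  d5 = d2/5 = 6/5
  d6 = d1*5 = 70
  d7 = d6*4 = 280
  d8 = d7/4 - d5*4 = 326/5
Walk from origin (0, 0):
  seg 1: up by d8 = 326/5 → (0, 326/5)
  seg 2: left by d4 = 8 → (-8, 326/5)
  seg 3: right by d8 = 326/5 → (286/5, 326/5)
  seg 4: left by d4 = 8 → (246/5, 326/5)
  seg 5: right by d3 = 8/3 → (778/15, 326/5)
  seg 6: up by d7 = 280 → (778/15, 1726/5)
  seg 7: left by d4 = 8 → (658/15, 1726/5)
  seg 8: down by d8 = 326/5 → (658/15, 280)
  seg 9: left by d3 = 8/3 → (206/5, 280)
  seg 10: left by d5 = 6/5 → (40, 280)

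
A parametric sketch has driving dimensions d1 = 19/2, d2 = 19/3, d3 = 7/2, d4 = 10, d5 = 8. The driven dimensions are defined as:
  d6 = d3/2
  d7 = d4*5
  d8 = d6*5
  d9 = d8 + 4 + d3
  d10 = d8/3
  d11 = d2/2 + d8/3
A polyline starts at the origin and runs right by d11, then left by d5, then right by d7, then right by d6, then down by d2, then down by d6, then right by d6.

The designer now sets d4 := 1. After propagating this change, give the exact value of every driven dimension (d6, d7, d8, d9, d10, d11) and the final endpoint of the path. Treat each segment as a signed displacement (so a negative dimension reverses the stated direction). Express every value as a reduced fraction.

d6 = 7/4
d7 = 5
d8 = 35/4
d9 = 65/4
d10 = 35/12
d11 = 73/12
endpoint = (79/12, -97/12)

Apply edit: d4 := 1
  d6 = d3/2 = 7/4
  d7 = d4*5 = 5
  d8 = d6*5 = 35/4
  d9 = d8 + 4 + d3 = 65/4
  d10 = d8/3 = 35/12
  d11 = d2/2 + d8/3 = 73/12
Walk from origin (0, 0):
  seg 1: right by d11 = 73/12 → (73/12, 0)
  seg 2: left by d5 = 8 → (-23/12, 0)
  seg 3: right by d7 = 5 → (37/12, 0)
  seg 4: right by d6 = 7/4 → (29/6, 0)
  seg 5: down by d2 = 19/3 → (29/6, -19/3)
  seg 6: down by d6 = 7/4 → (29/6, -97/12)
  seg 7: right by d6 = 7/4 → (79/12, -97/12)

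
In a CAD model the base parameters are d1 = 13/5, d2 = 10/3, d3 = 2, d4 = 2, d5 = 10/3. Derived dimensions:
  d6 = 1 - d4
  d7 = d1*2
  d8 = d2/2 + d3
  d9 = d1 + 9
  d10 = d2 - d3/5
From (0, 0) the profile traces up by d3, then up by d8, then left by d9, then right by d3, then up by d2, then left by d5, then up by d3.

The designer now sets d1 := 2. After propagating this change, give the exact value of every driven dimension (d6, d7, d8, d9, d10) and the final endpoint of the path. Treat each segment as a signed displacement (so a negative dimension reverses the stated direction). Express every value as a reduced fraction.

d6 = -1
d7 = 4
d8 = 11/3
d9 = 11
d10 = 44/15
endpoint = (-37/3, 11)

Apply edit: d1 := 2
  d6 = 1 - d4 = -1
  d7 = d1*2 = 4
  d8 = d2/2 + d3 = 11/3
  d9 = d1 + 9 = 11
  d10 = d2 - d3/5 = 44/15
Walk from origin (0, 0):
  seg 1: up by d3 = 2 → (0, 2)
  seg 2: up by d8 = 11/3 → (0, 17/3)
  seg 3: left by d9 = 11 → (-11, 17/3)
  seg 4: right by d3 = 2 → (-9, 17/3)
  seg 5: up by d2 = 10/3 → (-9, 9)
  seg 6: left by d5 = 10/3 → (-37/3, 9)
  seg 7: up by d3 = 2 → (-37/3, 11)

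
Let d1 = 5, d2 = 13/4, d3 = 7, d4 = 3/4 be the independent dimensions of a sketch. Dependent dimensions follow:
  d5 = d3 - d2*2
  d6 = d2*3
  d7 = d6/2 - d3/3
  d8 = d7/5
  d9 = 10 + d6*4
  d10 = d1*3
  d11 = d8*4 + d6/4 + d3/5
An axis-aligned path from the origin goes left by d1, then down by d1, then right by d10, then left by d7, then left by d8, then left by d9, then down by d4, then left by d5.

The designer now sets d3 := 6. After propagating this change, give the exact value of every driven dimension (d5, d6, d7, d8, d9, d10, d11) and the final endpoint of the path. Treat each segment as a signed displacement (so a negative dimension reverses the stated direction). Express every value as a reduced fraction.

d5 = -1/2
d6 = 39/4
d7 = 23/8
d8 = 23/40
d9 = 49
d10 = 15
d11 = 95/16
endpoint = (-839/20, -23/4)

Apply edit: d3 := 6
  d5 = d3 - d2*2 = -1/2
  d6 = d2*3 = 39/4
  d7 = d6/2 - d3/3 = 23/8
  d8 = d7/5 = 23/40
  d9 = 10 + d6*4 = 49
  d10 = d1*3 = 15
  d11 = d8*4 + d6/4 + d3/5 = 95/16
Walk from origin (0, 0):
  seg 1: left by d1 = 5 → (-5, 0)
  seg 2: down by d1 = 5 → (-5, -5)
  seg 3: right by d10 = 15 → (10, -5)
  seg 4: left by d7 = 23/8 → (57/8, -5)
  seg 5: left by d8 = 23/40 → (131/20, -5)
  seg 6: left by d9 = 49 → (-849/20, -5)
  seg 7: down by d4 = 3/4 → (-849/20, -23/4)
  seg 8: left by d5 = -1/2 → (-839/20, -23/4)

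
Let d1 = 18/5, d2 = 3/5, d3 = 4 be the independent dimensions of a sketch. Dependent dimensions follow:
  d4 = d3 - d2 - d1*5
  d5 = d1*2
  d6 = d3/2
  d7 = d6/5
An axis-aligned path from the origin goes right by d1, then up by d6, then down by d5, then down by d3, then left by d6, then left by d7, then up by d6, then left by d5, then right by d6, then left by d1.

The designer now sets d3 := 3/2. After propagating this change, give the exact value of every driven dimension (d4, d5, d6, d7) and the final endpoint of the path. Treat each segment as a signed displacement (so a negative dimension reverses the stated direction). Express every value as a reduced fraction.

Apply edit: d3 := 3/2
  d4 = d3 - d2 - d1*5 = -171/10
  d5 = d1*2 = 36/5
  d6 = d3/2 = 3/4
  d7 = d6/5 = 3/20
Walk from origin (0, 0):
  seg 1: right by d1 = 18/5 → (18/5, 0)
  seg 2: up by d6 = 3/4 → (18/5, 3/4)
  seg 3: down by d5 = 36/5 → (18/5, -129/20)
  seg 4: down by d3 = 3/2 → (18/5, -159/20)
  seg 5: left by d6 = 3/4 → (57/20, -159/20)
  seg 6: left by d7 = 3/20 → (27/10, -159/20)
  seg 7: up by d6 = 3/4 → (27/10, -36/5)
  seg 8: left by d5 = 36/5 → (-9/2, -36/5)
  seg 9: right by d6 = 3/4 → (-15/4, -36/5)
  seg 10: left by d1 = 18/5 → (-147/20, -36/5)

d4 = -171/10
d5 = 36/5
d6 = 3/4
d7 = 3/20
endpoint = (-147/20, -36/5)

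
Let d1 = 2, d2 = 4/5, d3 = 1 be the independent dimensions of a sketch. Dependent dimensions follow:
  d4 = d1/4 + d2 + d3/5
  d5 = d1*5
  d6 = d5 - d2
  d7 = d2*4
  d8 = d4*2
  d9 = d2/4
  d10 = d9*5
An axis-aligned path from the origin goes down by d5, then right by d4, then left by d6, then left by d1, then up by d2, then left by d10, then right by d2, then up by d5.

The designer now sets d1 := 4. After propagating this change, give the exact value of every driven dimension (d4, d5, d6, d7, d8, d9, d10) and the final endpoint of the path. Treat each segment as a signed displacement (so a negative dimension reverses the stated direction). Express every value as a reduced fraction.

Apply edit: d1 := 4
  d4 = d1/4 + d2 + d3/5 = 2
  d5 = d1*5 = 20
  d6 = d5 - d2 = 96/5
  d7 = d2*4 = 16/5
  d8 = d4*2 = 4
  d9 = d2/4 = 1/5
  d10 = d9*5 = 1
Walk from origin (0, 0):
  seg 1: down by d5 = 20 → (0, -20)
  seg 2: right by d4 = 2 → (2, -20)
  seg 3: left by d6 = 96/5 → (-86/5, -20)
  seg 4: left by d1 = 4 → (-106/5, -20)
  seg 5: up by d2 = 4/5 → (-106/5, -96/5)
  seg 6: left by d10 = 1 → (-111/5, -96/5)
  seg 7: right by d2 = 4/5 → (-107/5, -96/5)
  seg 8: up by d5 = 20 → (-107/5, 4/5)

d4 = 2
d5 = 20
d6 = 96/5
d7 = 16/5
d8 = 4
d9 = 1/5
d10 = 1
endpoint = (-107/5, 4/5)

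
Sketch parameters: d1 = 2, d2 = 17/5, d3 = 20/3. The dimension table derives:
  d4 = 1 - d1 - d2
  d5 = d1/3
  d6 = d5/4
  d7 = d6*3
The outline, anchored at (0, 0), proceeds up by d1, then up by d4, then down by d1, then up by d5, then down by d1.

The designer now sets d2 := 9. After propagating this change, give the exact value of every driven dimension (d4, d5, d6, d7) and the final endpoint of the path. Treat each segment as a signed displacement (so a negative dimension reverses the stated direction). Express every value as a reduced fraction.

Apply edit: d2 := 9
  d4 = 1 - d1 - d2 = -10
  d5 = d1/3 = 2/3
  d6 = d5/4 = 1/6
  d7 = d6*3 = 1/2
Walk from origin (0, 0):
  seg 1: up by d1 = 2 → (0, 2)
  seg 2: up by d4 = -10 → (0, -8)
  seg 3: down by d1 = 2 → (0, -10)
  seg 4: up by d5 = 2/3 → (0, -28/3)
  seg 5: down by d1 = 2 → (0, -34/3)

d4 = -10
d5 = 2/3
d6 = 1/6
d7 = 1/2
endpoint = (0, -34/3)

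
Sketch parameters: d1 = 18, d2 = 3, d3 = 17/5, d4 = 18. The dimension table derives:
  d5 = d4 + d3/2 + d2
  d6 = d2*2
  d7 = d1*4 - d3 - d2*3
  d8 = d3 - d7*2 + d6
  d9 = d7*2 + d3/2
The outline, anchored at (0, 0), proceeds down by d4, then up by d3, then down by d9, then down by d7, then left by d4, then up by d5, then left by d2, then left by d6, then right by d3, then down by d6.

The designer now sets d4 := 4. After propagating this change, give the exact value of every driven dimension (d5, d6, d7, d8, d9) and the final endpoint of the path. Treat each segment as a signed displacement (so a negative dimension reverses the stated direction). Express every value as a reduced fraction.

Apply edit: d4 := 4
  d5 = d4 + d3/2 + d2 = 87/10
  d6 = d2*2 = 6
  d7 = d1*4 - d3 - d2*3 = 298/5
  d8 = d3 - d7*2 + d6 = -549/5
  d9 = d7*2 + d3/2 = 1209/10
Walk from origin (0, 0):
  seg 1: down by d4 = 4 → (0, -4)
  seg 2: up by d3 = 17/5 → (0, -3/5)
  seg 3: down by d9 = 1209/10 → (0, -243/2)
  seg 4: down by d7 = 298/5 → (0, -1811/10)
  seg 5: left by d4 = 4 → (-4, -1811/10)
  seg 6: up by d5 = 87/10 → (-4, -862/5)
  seg 7: left by d2 = 3 → (-7, -862/5)
  seg 8: left by d6 = 6 → (-13, -862/5)
  seg 9: right by d3 = 17/5 → (-48/5, -862/5)
  seg 10: down by d6 = 6 → (-48/5, -892/5)

d5 = 87/10
d6 = 6
d7 = 298/5
d8 = -549/5
d9 = 1209/10
endpoint = (-48/5, -892/5)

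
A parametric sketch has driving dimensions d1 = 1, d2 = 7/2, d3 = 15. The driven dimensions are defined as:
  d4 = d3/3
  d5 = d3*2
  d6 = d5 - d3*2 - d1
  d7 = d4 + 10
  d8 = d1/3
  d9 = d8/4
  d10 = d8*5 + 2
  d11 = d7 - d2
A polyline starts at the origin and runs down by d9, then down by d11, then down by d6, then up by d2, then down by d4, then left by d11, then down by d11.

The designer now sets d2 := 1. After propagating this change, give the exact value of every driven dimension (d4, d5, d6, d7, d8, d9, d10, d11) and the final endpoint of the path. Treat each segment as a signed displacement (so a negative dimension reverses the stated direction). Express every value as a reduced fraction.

d4 = 5
d5 = 30
d6 = -1
d7 = 15
d8 = 1/3
d9 = 1/12
d10 = 11/3
d11 = 14
endpoint = (-14, -373/12)

Apply edit: d2 := 1
  d4 = d3/3 = 5
  d5 = d3*2 = 30
  d6 = d5 - d3*2 - d1 = -1
  d7 = d4 + 10 = 15
  d8 = d1/3 = 1/3
  d9 = d8/4 = 1/12
  d10 = d8*5 + 2 = 11/3
  d11 = d7 - d2 = 14
Walk from origin (0, 0):
  seg 1: down by d9 = 1/12 → (0, -1/12)
  seg 2: down by d11 = 14 → (0, -169/12)
  seg 3: down by d6 = -1 → (0, -157/12)
  seg 4: up by d2 = 1 → (0, -145/12)
  seg 5: down by d4 = 5 → (0, -205/12)
  seg 6: left by d11 = 14 → (-14, -205/12)
  seg 7: down by d11 = 14 → (-14, -373/12)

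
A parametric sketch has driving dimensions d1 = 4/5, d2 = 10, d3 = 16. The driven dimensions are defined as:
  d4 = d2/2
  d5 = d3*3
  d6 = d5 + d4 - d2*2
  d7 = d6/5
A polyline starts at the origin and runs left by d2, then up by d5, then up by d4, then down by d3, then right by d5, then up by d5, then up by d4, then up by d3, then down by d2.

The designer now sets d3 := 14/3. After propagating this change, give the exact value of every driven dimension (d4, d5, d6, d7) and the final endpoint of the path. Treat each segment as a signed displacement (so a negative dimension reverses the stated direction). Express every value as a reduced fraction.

Apply edit: d3 := 14/3
  d4 = d2/2 = 5
  d5 = d3*3 = 14
  d6 = d5 + d4 - d2*2 = -1
  d7 = d6/5 = -1/5
Walk from origin (0, 0):
  seg 1: left by d2 = 10 → (-10, 0)
  seg 2: up by d5 = 14 → (-10, 14)
  seg 3: up by d4 = 5 → (-10, 19)
  seg 4: down by d3 = 14/3 → (-10, 43/3)
  seg 5: right by d5 = 14 → (4, 43/3)
  seg 6: up by d5 = 14 → (4, 85/3)
  seg 7: up by d4 = 5 → (4, 100/3)
  seg 8: up by d3 = 14/3 → (4, 38)
  seg 9: down by d2 = 10 → (4, 28)

d4 = 5
d5 = 14
d6 = -1
d7 = -1/5
endpoint = (4, 28)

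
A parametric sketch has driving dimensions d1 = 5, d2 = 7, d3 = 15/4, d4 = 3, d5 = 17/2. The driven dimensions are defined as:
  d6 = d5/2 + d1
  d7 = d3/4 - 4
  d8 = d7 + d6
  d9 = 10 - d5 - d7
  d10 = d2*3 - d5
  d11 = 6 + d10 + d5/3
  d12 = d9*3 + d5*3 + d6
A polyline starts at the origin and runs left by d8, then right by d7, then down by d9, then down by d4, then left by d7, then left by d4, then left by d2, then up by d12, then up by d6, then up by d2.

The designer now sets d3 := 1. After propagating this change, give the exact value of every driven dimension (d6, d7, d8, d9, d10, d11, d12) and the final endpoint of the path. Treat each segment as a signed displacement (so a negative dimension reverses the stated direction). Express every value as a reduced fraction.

Apply edit: d3 := 1
  d6 = d5/2 + d1 = 37/4
  d7 = d3/4 - 4 = -15/4
  d8 = d7 + d6 = 11/2
  d9 = 10 - d5 - d7 = 21/4
  d10 = d2*3 - d5 = 25/2
  d11 = 6 + d10 + d5/3 = 64/3
  d12 = d9*3 + d5*3 + d6 = 101/2
Walk from origin (0, 0):
  seg 1: left by d8 = 11/2 → (-11/2, 0)
  seg 2: right by d7 = -15/4 → (-37/4, 0)
  seg 3: down by d9 = 21/4 → (-37/4, -21/4)
  seg 4: down by d4 = 3 → (-37/4, -33/4)
  seg 5: left by d7 = -15/4 → (-11/2, -33/4)
  seg 6: left by d4 = 3 → (-17/2, -33/4)
  seg 7: left by d2 = 7 → (-31/2, -33/4)
  seg 8: up by d12 = 101/2 → (-31/2, 169/4)
  seg 9: up by d6 = 37/4 → (-31/2, 103/2)
  seg 10: up by d2 = 7 → (-31/2, 117/2)

d6 = 37/4
d7 = -15/4
d8 = 11/2
d9 = 21/4
d10 = 25/2
d11 = 64/3
d12 = 101/2
endpoint = (-31/2, 117/2)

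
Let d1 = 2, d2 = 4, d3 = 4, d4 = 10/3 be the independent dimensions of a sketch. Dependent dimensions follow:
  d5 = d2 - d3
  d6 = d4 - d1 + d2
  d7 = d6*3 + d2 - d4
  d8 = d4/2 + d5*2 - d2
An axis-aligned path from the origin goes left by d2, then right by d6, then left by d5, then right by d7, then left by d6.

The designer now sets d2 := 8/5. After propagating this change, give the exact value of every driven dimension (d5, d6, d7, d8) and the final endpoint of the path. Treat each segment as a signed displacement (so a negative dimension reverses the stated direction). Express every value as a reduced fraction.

d5 = -12/5
d6 = 44/15
d7 = 106/15
d8 = -71/15
endpoint = (118/15, 0)

Apply edit: d2 := 8/5
  d5 = d2 - d3 = -12/5
  d6 = d4 - d1 + d2 = 44/15
  d7 = d6*3 + d2 - d4 = 106/15
  d8 = d4/2 + d5*2 - d2 = -71/15
Walk from origin (0, 0):
  seg 1: left by d2 = 8/5 → (-8/5, 0)
  seg 2: right by d6 = 44/15 → (4/3, 0)
  seg 3: left by d5 = -12/5 → (56/15, 0)
  seg 4: right by d7 = 106/15 → (54/5, 0)
  seg 5: left by d6 = 44/15 → (118/15, 0)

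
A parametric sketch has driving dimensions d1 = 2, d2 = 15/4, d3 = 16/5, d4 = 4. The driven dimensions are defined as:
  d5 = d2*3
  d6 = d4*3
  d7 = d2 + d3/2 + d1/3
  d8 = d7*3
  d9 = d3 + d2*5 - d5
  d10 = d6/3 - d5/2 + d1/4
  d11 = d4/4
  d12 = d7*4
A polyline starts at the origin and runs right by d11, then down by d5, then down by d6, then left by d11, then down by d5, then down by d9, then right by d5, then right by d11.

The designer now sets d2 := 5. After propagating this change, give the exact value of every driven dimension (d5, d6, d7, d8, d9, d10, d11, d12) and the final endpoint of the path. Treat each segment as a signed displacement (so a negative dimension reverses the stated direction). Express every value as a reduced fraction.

Apply edit: d2 := 5
  d5 = d2*3 = 15
  d6 = d4*3 = 12
  d7 = d2 + d3/2 + d1/3 = 109/15
  d8 = d7*3 = 109/5
  d9 = d3 + d2*5 - d5 = 66/5
  d10 = d6/3 - d5/2 + d1/4 = -3
  d11 = d4/4 = 1
  d12 = d7*4 = 436/15
Walk from origin (0, 0):
  seg 1: right by d11 = 1 → (1, 0)
  seg 2: down by d5 = 15 → (1, -15)
  seg 3: down by d6 = 12 → (1, -27)
  seg 4: left by d11 = 1 → (0, -27)
  seg 5: down by d5 = 15 → (0, -42)
  seg 6: down by d9 = 66/5 → (0, -276/5)
  seg 7: right by d5 = 15 → (15, -276/5)
  seg 8: right by d11 = 1 → (16, -276/5)

d5 = 15
d6 = 12
d7 = 109/15
d8 = 109/5
d9 = 66/5
d10 = -3
d11 = 1
d12 = 436/15
endpoint = (16, -276/5)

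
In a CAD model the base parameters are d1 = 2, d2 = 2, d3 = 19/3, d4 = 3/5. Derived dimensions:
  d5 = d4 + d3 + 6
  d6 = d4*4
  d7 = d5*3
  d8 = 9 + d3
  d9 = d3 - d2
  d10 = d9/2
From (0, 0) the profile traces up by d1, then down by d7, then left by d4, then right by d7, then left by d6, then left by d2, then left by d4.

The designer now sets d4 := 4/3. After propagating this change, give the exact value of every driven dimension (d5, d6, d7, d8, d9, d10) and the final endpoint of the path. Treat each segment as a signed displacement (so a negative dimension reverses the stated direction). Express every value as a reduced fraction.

Apply edit: d4 := 4/3
  d5 = d4 + d3 + 6 = 41/3
  d6 = d4*4 = 16/3
  d7 = d5*3 = 41
  d8 = 9 + d3 = 46/3
  d9 = d3 - d2 = 13/3
  d10 = d9/2 = 13/6
Walk from origin (0, 0):
  seg 1: up by d1 = 2 → (0, 2)
  seg 2: down by d7 = 41 → (0, -39)
  seg 3: left by d4 = 4/3 → (-4/3, -39)
  seg 4: right by d7 = 41 → (119/3, -39)
  seg 5: left by d6 = 16/3 → (103/3, -39)
  seg 6: left by d2 = 2 → (97/3, -39)
  seg 7: left by d4 = 4/3 → (31, -39)

d5 = 41/3
d6 = 16/3
d7 = 41
d8 = 46/3
d9 = 13/3
d10 = 13/6
endpoint = (31, -39)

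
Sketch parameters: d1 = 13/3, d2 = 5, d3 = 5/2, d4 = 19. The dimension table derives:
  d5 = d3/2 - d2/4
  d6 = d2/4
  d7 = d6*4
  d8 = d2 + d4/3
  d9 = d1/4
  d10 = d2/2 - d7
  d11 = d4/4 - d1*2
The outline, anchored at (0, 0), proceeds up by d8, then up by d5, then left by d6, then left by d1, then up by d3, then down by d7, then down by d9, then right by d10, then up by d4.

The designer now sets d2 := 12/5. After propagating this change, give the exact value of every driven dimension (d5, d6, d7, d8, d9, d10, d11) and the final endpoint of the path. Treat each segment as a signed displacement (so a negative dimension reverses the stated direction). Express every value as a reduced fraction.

Apply edit: d2 := 12/5
  d5 = d3/2 - d2/4 = 13/20
  d6 = d2/4 = 3/5
  d7 = d6*4 = 12/5
  d8 = d2 + d4/3 = 131/15
  d9 = d1/4 = 13/12
  d10 = d2/2 - d7 = -6/5
  d11 = d4/4 - d1*2 = -47/12
Walk from origin (0, 0):
  seg 1: up by d8 = 131/15 → (0, 131/15)
  seg 2: up by d5 = 13/20 → (0, 563/60)
  seg 3: left by d6 = 3/5 → (-3/5, 563/60)
  seg 4: left by d1 = 13/3 → (-74/15, 563/60)
  seg 5: up by d3 = 5/2 → (-74/15, 713/60)
  seg 6: down by d7 = 12/5 → (-74/15, 569/60)
  seg 7: down by d9 = 13/12 → (-74/15, 42/5)
  seg 8: right by d10 = -6/5 → (-92/15, 42/5)
  seg 9: up by d4 = 19 → (-92/15, 137/5)

d5 = 13/20
d6 = 3/5
d7 = 12/5
d8 = 131/15
d9 = 13/12
d10 = -6/5
d11 = -47/12
endpoint = (-92/15, 137/5)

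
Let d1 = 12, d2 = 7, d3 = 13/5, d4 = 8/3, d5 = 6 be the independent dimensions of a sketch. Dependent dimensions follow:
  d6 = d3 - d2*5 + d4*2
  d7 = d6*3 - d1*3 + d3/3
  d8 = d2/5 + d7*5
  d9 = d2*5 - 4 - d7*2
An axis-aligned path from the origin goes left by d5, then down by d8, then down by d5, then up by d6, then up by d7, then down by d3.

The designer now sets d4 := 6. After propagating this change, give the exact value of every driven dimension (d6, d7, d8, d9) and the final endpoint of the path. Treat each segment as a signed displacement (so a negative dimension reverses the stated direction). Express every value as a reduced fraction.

Apply edit: d4 := 6
  d6 = d3 - d2*5 + d4*2 = -102/5
  d7 = d6*3 - d1*3 + d3/3 = -289/3
  d8 = d2/5 + d7*5 = -7204/15
  d9 = d2*5 - 4 - d7*2 = 671/3
Walk from origin (0, 0):
  seg 1: left by d5 = 6 → (-6, 0)
  seg 2: down by d8 = -7204/15 → (-6, 7204/15)
  seg 3: down by d5 = 6 → (-6, 7114/15)
  seg 4: up by d6 = -102/5 → (-6, 6808/15)
  seg 5: up by d7 = -289/3 → (-6, 5363/15)
  seg 6: down by d3 = 13/5 → (-6, 5324/15)

d6 = -102/5
d7 = -289/3
d8 = -7204/15
d9 = 671/3
endpoint = (-6, 5324/15)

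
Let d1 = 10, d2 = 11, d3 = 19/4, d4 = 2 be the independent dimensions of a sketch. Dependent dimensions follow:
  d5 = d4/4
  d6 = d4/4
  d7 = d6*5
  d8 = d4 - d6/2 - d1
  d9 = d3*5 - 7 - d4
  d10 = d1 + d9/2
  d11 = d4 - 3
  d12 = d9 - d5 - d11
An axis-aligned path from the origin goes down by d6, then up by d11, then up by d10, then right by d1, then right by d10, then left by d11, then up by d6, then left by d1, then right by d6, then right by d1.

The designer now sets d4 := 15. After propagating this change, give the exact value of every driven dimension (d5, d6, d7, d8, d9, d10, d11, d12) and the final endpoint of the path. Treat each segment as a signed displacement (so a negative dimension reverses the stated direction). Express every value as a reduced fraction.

Apply edit: d4 := 15
  d5 = d4/4 = 15/4
  d6 = d4/4 = 15/4
  d7 = d6*5 = 75/4
  d8 = d4 - d6/2 - d1 = 25/8
  d9 = d3*5 - 7 - d4 = 7/4
  d10 = d1 + d9/2 = 87/8
  d11 = d4 - 3 = 12
  d12 = d9 - d5 - d11 = -14
Walk from origin (0, 0):
  seg 1: down by d6 = 15/4 → (0, -15/4)
  seg 2: up by d11 = 12 → (0, 33/4)
  seg 3: up by d10 = 87/8 → (0, 153/8)
  seg 4: right by d1 = 10 → (10, 153/8)
  seg 5: right by d10 = 87/8 → (167/8, 153/8)
  seg 6: left by d11 = 12 → (71/8, 153/8)
  seg 7: up by d6 = 15/4 → (71/8, 183/8)
  seg 8: left by d1 = 10 → (-9/8, 183/8)
  seg 9: right by d6 = 15/4 → (21/8, 183/8)
  seg 10: right by d1 = 10 → (101/8, 183/8)

d5 = 15/4
d6 = 15/4
d7 = 75/4
d8 = 25/8
d9 = 7/4
d10 = 87/8
d11 = 12
d12 = -14
endpoint = (101/8, 183/8)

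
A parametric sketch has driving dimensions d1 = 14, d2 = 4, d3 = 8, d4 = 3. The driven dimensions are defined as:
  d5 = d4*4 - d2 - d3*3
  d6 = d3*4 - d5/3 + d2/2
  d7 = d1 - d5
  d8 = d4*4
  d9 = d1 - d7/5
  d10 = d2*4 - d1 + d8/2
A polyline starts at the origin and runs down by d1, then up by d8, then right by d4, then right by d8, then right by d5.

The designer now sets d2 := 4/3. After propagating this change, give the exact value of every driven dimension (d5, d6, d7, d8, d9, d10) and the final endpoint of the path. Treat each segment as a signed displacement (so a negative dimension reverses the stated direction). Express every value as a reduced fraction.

d5 = -40/3
d6 = 334/9
d7 = 82/3
d8 = 12
d9 = 128/15
d10 = -8/3
endpoint = (5/3, -2)

Apply edit: d2 := 4/3
  d5 = d4*4 - d2 - d3*3 = -40/3
  d6 = d3*4 - d5/3 + d2/2 = 334/9
  d7 = d1 - d5 = 82/3
  d8 = d4*4 = 12
  d9 = d1 - d7/5 = 128/15
  d10 = d2*4 - d1 + d8/2 = -8/3
Walk from origin (0, 0):
  seg 1: down by d1 = 14 → (0, -14)
  seg 2: up by d8 = 12 → (0, -2)
  seg 3: right by d4 = 3 → (3, -2)
  seg 4: right by d8 = 12 → (15, -2)
  seg 5: right by d5 = -40/3 → (5/3, -2)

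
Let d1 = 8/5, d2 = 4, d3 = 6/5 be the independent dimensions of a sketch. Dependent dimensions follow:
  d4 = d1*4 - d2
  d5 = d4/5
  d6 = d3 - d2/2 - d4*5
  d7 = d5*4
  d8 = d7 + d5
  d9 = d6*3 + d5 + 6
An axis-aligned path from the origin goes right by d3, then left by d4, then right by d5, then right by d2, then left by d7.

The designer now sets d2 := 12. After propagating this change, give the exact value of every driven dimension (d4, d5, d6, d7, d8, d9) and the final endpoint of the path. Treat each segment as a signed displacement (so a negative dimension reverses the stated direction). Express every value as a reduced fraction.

Apply edit: d2 := 12
  d4 = d1*4 - d2 = -28/5
  d5 = d4/5 = -28/25
  d6 = d3 - d2/2 - d4*5 = 116/5
  d7 = d5*4 = -112/25
  d8 = d7 + d5 = -28/5
  d9 = d6*3 + d5 + 6 = 1862/25
Walk from origin (0, 0):
  seg 1: right by d3 = 6/5 → (6/5, 0)
  seg 2: left by d4 = -28/5 → (34/5, 0)
  seg 3: right by d5 = -28/25 → (142/25, 0)
  seg 4: right by d2 = 12 → (442/25, 0)
  seg 5: left by d7 = -112/25 → (554/25, 0)

d4 = -28/5
d5 = -28/25
d6 = 116/5
d7 = -112/25
d8 = -28/5
d9 = 1862/25
endpoint = (554/25, 0)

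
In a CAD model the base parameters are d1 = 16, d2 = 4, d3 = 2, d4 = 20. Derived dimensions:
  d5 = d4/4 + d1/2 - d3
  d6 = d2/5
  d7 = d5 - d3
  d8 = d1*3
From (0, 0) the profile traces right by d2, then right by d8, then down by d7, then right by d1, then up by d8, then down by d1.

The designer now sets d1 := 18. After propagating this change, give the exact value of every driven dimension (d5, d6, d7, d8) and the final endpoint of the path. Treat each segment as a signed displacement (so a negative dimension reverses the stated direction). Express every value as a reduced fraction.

Apply edit: d1 := 18
  d5 = d4/4 + d1/2 - d3 = 12
  d6 = d2/5 = 4/5
  d7 = d5 - d3 = 10
  d8 = d1*3 = 54
Walk from origin (0, 0):
  seg 1: right by d2 = 4 → (4, 0)
  seg 2: right by d8 = 54 → (58, 0)
  seg 3: down by d7 = 10 → (58, -10)
  seg 4: right by d1 = 18 → (76, -10)
  seg 5: up by d8 = 54 → (76, 44)
  seg 6: down by d1 = 18 → (76, 26)

d5 = 12
d6 = 4/5
d7 = 10
d8 = 54
endpoint = (76, 26)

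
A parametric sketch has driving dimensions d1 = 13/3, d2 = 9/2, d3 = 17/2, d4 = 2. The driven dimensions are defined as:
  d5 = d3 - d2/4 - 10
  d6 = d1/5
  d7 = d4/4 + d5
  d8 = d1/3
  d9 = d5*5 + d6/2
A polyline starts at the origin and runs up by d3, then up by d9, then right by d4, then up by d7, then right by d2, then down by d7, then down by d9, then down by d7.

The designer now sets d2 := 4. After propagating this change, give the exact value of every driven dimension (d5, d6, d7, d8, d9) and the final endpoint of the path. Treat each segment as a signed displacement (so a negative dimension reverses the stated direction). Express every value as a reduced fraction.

Apply edit: d2 := 4
  d5 = d3 - d2/4 - 10 = -5/2
  d6 = d1/5 = 13/15
  d7 = d4/4 + d5 = -2
  d8 = d1/3 = 13/9
  d9 = d5*5 + d6/2 = -181/15
Walk from origin (0, 0):
  seg 1: up by d3 = 17/2 → (0, 17/2)
  seg 2: up by d9 = -181/15 → (0, -107/30)
  seg 3: right by d4 = 2 → (2, -107/30)
  seg 4: up by d7 = -2 → (2, -167/30)
  seg 5: right by d2 = 4 → (6, -167/30)
  seg 6: down by d7 = -2 → (6, -107/30)
  seg 7: down by d9 = -181/15 → (6, 17/2)
  seg 8: down by d7 = -2 → (6, 21/2)

d5 = -5/2
d6 = 13/15
d7 = -2
d8 = 13/9
d9 = -181/15
endpoint = (6, 21/2)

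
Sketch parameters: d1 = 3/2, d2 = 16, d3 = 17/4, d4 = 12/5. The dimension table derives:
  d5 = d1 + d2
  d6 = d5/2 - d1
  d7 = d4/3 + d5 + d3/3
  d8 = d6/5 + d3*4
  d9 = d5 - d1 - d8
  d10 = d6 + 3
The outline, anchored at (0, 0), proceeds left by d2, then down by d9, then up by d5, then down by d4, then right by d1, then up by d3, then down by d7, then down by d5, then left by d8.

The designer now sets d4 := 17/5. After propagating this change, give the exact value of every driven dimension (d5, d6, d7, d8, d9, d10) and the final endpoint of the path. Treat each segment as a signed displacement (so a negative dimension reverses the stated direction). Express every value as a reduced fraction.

Apply edit: d4 := 17/5
  d5 = d1 + d2 = 35/2
  d6 = d5/2 - d1 = 29/4
  d7 = d4/3 + d5 + d3/3 = 401/20
  d8 = d6/5 + d3*4 = 369/20
  d9 = d5 - d1 - d8 = -49/20
  d10 = d6 + 3 = 41/4
Walk from origin (0, 0):
  seg 1: left by d2 = 16 → (-16, 0)
  seg 2: down by d9 = -49/20 → (-16, 49/20)
  seg 3: up by d5 = 35/2 → (-16, 399/20)
  seg 4: down by d4 = 17/5 → (-16, 331/20)
  seg 5: right by d1 = 3/2 → (-29/2, 331/20)
  seg 6: up by d3 = 17/4 → (-29/2, 104/5)
  seg 7: down by d7 = 401/20 → (-29/2, 3/4)
  seg 8: down by d5 = 35/2 → (-29/2, -67/4)
  seg 9: left by d8 = 369/20 → (-659/20, -67/4)

d5 = 35/2
d6 = 29/4
d7 = 401/20
d8 = 369/20
d9 = -49/20
d10 = 41/4
endpoint = (-659/20, -67/4)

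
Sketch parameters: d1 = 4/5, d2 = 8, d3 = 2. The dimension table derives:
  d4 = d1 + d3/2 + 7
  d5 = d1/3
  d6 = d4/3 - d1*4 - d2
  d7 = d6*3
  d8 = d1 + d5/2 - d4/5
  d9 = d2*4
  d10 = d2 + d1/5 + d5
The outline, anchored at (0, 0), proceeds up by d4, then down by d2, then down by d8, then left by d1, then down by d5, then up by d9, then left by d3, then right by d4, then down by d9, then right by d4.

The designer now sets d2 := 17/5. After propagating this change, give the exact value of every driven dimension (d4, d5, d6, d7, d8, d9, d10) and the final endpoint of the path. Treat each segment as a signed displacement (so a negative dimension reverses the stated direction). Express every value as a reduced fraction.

Apply edit: d2 := 17/5
  d4 = d1 + d3/2 + 7 = 44/5
  d5 = d1/3 = 4/15
  d6 = d4/3 - d1*4 - d2 = -11/3
  d7 = d6*3 = -11
  d8 = d1 + d5/2 - d4/5 = -62/75
  d9 = d2*4 = 68/5
  d10 = d2 + d1/5 + d5 = 287/75
Walk from origin (0, 0):
  seg 1: up by d4 = 44/5 → (0, 44/5)
  seg 2: down by d2 = 17/5 → (0, 27/5)
  seg 3: down by d8 = -62/75 → (0, 467/75)
  seg 4: left by d1 = 4/5 → (-4/5, 467/75)
  seg 5: down by d5 = 4/15 → (-4/5, 149/25)
  seg 6: up by d9 = 68/5 → (-4/5, 489/25)
  seg 7: left by d3 = 2 → (-14/5, 489/25)
  seg 8: right by d4 = 44/5 → (6, 489/25)
  seg 9: down by d9 = 68/5 → (6, 149/25)
  seg 10: right by d4 = 44/5 → (74/5, 149/25)

d4 = 44/5
d5 = 4/15
d6 = -11/3
d7 = -11
d8 = -62/75
d9 = 68/5
d10 = 287/75
endpoint = (74/5, 149/25)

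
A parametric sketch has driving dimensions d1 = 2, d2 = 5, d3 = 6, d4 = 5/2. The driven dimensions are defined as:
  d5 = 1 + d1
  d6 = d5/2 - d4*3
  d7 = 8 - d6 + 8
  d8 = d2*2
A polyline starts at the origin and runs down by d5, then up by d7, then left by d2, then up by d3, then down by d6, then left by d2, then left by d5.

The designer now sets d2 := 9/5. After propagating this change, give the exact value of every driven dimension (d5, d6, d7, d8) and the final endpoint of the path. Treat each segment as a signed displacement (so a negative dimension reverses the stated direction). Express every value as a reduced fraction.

d5 = 3
d6 = -6
d7 = 22
d8 = 18/5
endpoint = (-33/5, 31)

Apply edit: d2 := 9/5
  d5 = 1 + d1 = 3
  d6 = d5/2 - d4*3 = -6
  d7 = 8 - d6 + 8 = 22
  d8 = d2*2 = 18/5
Walk from origin (0, 0):
  seg 1: down by d5 = 3 → (0, -3)
  seg 2: up by d7 = 22 → (0, 19)
  seg 3: left by d2 = 9/5 → (-9/5, 19)
  seg 4: up by d3 = 6 → (-9/5, 25)
  seg 5: down by d6 = -6 → (-9/5, 31)
  seg 6: left by d2 = 9/5 → (-18/5, 31)
  seg 7: left by d5 = 3 → (-33/5, 31)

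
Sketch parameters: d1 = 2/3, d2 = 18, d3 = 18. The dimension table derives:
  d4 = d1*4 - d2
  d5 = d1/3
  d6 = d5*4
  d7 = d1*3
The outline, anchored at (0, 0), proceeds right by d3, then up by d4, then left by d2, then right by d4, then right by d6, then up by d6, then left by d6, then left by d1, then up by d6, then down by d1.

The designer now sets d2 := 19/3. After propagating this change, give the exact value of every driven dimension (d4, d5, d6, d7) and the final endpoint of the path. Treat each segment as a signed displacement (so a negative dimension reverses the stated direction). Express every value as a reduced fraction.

Apply edit: d2 := 19/3
  d4 = d1*4 - d2 = -11/3
  d5 = d1/3 = 2/9
  d6 = d5*4 = 8/9
  d7 = d1*3 = 2
Walk from origin (0, 0):
  seg 1: right by d3 = 18 → (18, 0)
  seg 2: up by d4 = -11/3 → (18, -11/3)
  seg 3: left by d2 = 19/3 → (35/3, -11/3)
  seg 4: right by d4 = -11/3 → (8, -11/3)
  seg 5: right by d6 = 8/9 → (80/9, -11/3)
  seg 6: up by d6 = 8/9 → (80/9, -25/9)
  seg 7: left by d6 = 8/9 → (8, -25/9)
  seg 8: left by d1 = 2/3 → (22/3, -25/9)
  seg 9: up by d6 = 8/9 → (22/3, -17/9)
  seg 10: down by d1 = 2/3 → (22/3, -23/9)

d4 = -11/3
d5 = 2/9
d6 = 8/9
d7 = 2
endpoint = (22/3, -23/9)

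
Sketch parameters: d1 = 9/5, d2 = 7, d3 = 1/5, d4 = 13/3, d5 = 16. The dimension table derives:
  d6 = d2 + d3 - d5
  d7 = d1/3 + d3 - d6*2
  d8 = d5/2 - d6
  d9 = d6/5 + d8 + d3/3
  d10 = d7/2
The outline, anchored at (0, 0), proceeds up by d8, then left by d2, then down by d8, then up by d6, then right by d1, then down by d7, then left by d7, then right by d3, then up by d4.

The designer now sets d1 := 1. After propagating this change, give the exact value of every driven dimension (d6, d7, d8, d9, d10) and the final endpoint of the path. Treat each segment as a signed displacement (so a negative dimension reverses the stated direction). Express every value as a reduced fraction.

d6 = -44/5
d7 = 272/15
d8 = 84/5
d9 = 1133/75
d10 = 136/15
endpoint = (-359/15, -113/5)

Apply edit: d1 := 1
  d6 = d2 + d3 - d5 = -44/5
  d7 = d1/3 + d3 - d6*2 = 272/15
  d8 = d5/2 - d6 = 84/5
  d9 = d6/5 + d8 + d3/3 = 1133/75
  d10 = d7/2 = 136/15
Walk from origin (0, 0):
  seg 1: up by d8 = 84/5 → (0, 84/5)
  seg 2: left by d2 = 7 → (-7, 84/5)
  seg 3: down by d8 = 84/5 → (-7, 0)
  seg 4: up by d6 = -44/5 → (-7, -44/5)
  seg 5: right by d1 = 1 → (-6, -44/5)
  seg 6: down by d7 = 272/15 → (-6, -404/15)
  seg 7: left by d7 = 272/15 → (-362/15, -404/15)
  seg 8: right by d3 = 1/5 → (-359/15, -404/15)
  seg 9: up by d4 = 13/3 → (-359/15, -113/5)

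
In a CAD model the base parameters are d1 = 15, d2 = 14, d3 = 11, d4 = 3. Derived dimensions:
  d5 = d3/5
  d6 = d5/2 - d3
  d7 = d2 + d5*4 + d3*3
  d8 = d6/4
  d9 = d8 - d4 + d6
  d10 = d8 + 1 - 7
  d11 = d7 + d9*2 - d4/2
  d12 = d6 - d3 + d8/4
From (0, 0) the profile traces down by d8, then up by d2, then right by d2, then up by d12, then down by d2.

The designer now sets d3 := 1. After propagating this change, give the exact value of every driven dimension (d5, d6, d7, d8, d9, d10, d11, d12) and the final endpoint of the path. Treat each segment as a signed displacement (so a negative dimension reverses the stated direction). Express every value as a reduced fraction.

Apply edit: d3 := 1
  d5 = d3/5 = 1/5
  d6 = d5/2 - d3 = -9/10
  d7 = d2 + d5*4 + d3*3 = 89/5
  d8 = d6/4 = -9/40
  d9 = d8 - d4 + d6 = -33/8
  d10 = d8 + 1 - 7 = -249/40
  d11 = d7 + d9*2 - d4/2 = 161/20
  d12 = d6 - d3 + d8/4 = -313/160
Walk from origin (0, 0):
  seg 1: down by d8 = -9/40 → (0, 9/40)
  seg 2: up by d2 = 14 → (0, 569/40)
  seg 3: right by d2 = 14 → (14, 569/40)
  seg 4: up by d12 = -313/160 → (14, 1963/160)
  seg 5: down by d2 = 14 → (14, -277/160)

d5 = 1/5
d6 = -9/10
d7 = 89/5
d8 = -9/40
d9 = -33/8
d10 = -249/40
d11 = 161/20
d12 = -313/160
endpoint = (14, -277/160)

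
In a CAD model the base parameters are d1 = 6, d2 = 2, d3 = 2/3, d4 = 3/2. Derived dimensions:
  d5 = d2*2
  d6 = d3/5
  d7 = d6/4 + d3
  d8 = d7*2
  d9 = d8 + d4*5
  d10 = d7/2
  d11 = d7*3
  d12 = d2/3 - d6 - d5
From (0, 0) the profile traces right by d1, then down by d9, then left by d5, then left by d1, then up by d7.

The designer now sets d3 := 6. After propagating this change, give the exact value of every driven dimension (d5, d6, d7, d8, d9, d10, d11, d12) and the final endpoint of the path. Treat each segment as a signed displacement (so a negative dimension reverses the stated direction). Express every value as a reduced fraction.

d5 = 4
d6 = 6/5
d7 = 63/10
d8 = 63/5
d9 = 201/10
d10 = 63/20
d11 = 189/10
d12 = -68/15
endpoint = (-4, -69/5)

Apply edit: d3 := 6
  d5 = d2*2 = 4
  d6 = d3/5 = 6/5
  d7 = d6/4 + d3 = 63/10
  d8 = d7*2 = 63/5
  d9 = d8 + d4*5 = 201/10
  d10 = d7/2 = 63/20
  d11 = d7*3 = 189/10
  d12 = d2/3 - d6 - d5 = -68/15
Walk from origin (0, 0):
  seg 1: right by d1 = 6 → (6, 0)
  seg 2: down by d9 = 201/10 → (6, -201/10)
  seg 3: left by d5 = 4 → (2, -201/10)
  seg 4: left by d1 = 6 → (-4, -201/10)
  seg 5: up by d7 = 63/10 → (-4, -69/5)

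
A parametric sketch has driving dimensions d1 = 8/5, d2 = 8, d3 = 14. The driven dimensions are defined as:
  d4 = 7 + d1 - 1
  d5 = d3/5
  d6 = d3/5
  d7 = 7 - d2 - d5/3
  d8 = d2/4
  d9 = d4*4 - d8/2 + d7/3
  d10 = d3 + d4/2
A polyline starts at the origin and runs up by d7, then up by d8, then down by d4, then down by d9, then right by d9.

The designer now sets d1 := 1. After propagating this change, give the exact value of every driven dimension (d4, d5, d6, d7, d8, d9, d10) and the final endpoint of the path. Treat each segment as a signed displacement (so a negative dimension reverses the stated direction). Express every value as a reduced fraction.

d4 = 7
d5 = 14/5
d6 = 14/5
d7 = -29/15
d8 = 2
d9 = 1186/45
d10 = 35/2
endpoint = (1186/45, -1498/45)

Apply edit: d1 := 1
  d4 = 7 + d1 - 1 = 7
  d5 = d3/5 = 14/5
  d6 = d3/5 = 14/5
  d7 = 7 - d2 - d5/3 = -29/15
  d8 = d2/4 = 2
  d9 = d4*4 - d8/2 + d7/3 = 1186/45
  d10 = d3 + d4/2 = 35/2
Walk from origin (0, 0):
  seg 1: up by d7 = -29/15 → (0, -29/15)
  seg 2: up by d8 = 2 → (0, 1/15)
  seg 3: down by d4 = 7 → (0, -104/15)
  seg 4: down by d9 = 1186/45 → (0, -1498/45)
  seg 5: right by d9 = 1186/45 → (1186/45, -1498/45)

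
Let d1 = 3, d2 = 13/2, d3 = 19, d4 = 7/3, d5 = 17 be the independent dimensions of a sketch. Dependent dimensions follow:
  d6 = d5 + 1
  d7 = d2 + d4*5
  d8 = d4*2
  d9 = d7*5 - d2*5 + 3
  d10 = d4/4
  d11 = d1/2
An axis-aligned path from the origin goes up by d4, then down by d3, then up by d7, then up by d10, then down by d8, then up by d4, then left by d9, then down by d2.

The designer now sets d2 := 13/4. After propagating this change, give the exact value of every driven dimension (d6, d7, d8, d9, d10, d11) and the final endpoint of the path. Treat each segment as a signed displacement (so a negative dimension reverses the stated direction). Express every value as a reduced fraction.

Apply edit: d2 := 13/4
  d6 = d5 + 1 = 18
  d7 = d2 + d4*5 = 179/12
  d8 = d4*2 = 14/3
  d9 = d7*5 - d2*5 + 3 = 184/3
  d10 = d4/4 = 7/12
  d11 = d1/2 = 3/2
Walk from origin (0, 0):
  seg 1: up by d4 = 7/3 → (0, 7/3)
  seg 2: down by d3 = 19 → (0, -50/3)
  seg 3: up by d7 = 179/12 → (0, -7/4)
  seg 4: up by d10 = 7/12 → (0, -7/6)
  seg 5: down by d8 = 14/3 → (0, -35/6)
  seg 6: up by d4 = 7/3 → (0, -7/2)
  seg 7: left by d9 = 184/3 → (-184/3, -7/2)
  seg 8: down by d2 = 13/4 → (-184/3, -27/4)

d6 = 18
d7 = 179/12
d8 = 14/3
d9 = 184/3
d10 = 7/12
d11 = 3/2
endpoint = (-184/3, -27/4)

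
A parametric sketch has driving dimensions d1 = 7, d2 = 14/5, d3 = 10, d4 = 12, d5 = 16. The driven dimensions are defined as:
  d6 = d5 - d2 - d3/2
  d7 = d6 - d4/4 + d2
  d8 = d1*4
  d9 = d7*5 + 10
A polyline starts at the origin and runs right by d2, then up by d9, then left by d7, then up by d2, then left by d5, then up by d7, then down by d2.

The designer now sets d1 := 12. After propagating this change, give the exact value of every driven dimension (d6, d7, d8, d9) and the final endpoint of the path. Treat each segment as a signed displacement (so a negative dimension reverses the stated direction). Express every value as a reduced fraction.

d6 = 41/5
d7 = 8
d8 = 48
d9 = 50
endpoint = (-106/5, 58)

Apply edit: d1 := 12
  d6 = d5 - d2 - d3/2 = 41/5
  d7 = d6 - d4/4 + d2 = 8
  d8 = d1*4 = 48
  d9 = d7*5 + 10 = 50
Walk from origin (0, 0):
  seg 1: right by d2 = 14/5 → (14/5, 0)
  seg 2: up by d9 = 50 → (14/5, 50)
  seg 3: left by d7 = 8 → (-26/5, 50)
  seg 4: up by d2 = 14/5 → (-26/5, 264/5)
  seg 5: left by d5 = 16 → (-106/5, 264/5)
  seg 6: up by d7 = 8 → (-106/5, 304/5)
  seg 7: down by d2 = 14/5 → (-106/5, 58)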